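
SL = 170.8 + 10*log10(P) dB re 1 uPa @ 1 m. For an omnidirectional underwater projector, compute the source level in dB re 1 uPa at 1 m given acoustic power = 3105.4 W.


SL = 170.8 + 10*log10(3105.4) = 170.8 + 34.92 = 205.72

205.72 dB


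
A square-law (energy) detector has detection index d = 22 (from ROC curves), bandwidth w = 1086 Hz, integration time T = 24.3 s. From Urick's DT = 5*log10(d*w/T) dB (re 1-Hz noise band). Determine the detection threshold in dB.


DT = 5*log10(d*w/T) = 5*log10(22 * 1086 / 24.3) = 5*log10(983.21) = 14.96

14.96 dB


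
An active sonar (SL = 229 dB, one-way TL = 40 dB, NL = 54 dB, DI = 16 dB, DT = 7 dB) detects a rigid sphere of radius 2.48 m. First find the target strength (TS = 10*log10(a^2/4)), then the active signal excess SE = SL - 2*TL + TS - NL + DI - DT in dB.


Step 1: TS = 10*log10(2.48^2/4) = 1.87 dB
Step 2: SE = SL - 2*TL + TS - NL + DI - DT = 229 - 2*40 + (1.87) - 54 + 16 - 7 = 105.87

105.87 dB


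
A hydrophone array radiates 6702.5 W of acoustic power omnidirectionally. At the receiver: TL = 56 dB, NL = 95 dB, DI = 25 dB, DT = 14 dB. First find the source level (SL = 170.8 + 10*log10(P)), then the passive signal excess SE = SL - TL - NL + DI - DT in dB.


Step 1: SL = 170.8 + 10*log10(6702.5) = 209.06 dB
Step 2: SE = SL - TL - NL + DI - DT = 209.06 - 56 - 95 + 25 - 14 = 69.06

69.06 dB


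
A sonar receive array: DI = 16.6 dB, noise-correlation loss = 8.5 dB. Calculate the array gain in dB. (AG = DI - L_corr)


AG = DI - L_corr = 16.6 - 8.5 = 8.1

8.1 dB


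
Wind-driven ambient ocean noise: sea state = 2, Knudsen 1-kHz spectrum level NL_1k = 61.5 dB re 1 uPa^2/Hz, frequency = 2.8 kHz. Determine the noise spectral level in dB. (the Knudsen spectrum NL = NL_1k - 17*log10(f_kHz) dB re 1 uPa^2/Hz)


NL = NL_1k - 17*log10(f_kHz) = 61.5 - 17*log10(2.8) = 61.5 - (7.6) = 53.9

53.9 dB


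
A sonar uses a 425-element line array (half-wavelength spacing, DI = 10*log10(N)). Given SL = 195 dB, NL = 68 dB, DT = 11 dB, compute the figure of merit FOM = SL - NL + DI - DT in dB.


142.28 dB


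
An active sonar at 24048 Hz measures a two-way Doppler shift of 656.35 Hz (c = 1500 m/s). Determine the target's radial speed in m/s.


From fd = 2*f*v/c, v = c*fd/(2*f) = 1500 * 656.35 / (2*24048) = 20.47

20.47 m/s


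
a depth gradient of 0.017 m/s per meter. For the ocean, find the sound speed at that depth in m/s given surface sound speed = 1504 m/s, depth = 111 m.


1505.887 m/s


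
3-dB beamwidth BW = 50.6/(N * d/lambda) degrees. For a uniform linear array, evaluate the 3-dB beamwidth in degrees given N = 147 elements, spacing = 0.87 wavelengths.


BW = 50.6 / (147 * 0.87) = 50.6 / 127.89 = 0.4

0.4 deg


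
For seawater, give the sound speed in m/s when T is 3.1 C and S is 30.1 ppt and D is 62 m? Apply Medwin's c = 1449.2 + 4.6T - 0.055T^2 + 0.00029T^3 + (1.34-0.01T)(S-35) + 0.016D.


c = 1449.2 + 4.6*3.1 - 0.055*3.1^2 + 0.00029*3.1^3 + (1.34 - 0.01*3.1)*(30.1 - 35) + 0.016*62 = 1457.52

1457.52 m/s


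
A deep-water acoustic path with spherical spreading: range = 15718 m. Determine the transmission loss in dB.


TL = 20*log10(15718) = 83.93

83.93 dB


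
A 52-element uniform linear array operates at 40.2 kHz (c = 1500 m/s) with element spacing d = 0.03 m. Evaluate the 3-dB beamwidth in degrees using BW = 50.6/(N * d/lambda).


1.21 deg


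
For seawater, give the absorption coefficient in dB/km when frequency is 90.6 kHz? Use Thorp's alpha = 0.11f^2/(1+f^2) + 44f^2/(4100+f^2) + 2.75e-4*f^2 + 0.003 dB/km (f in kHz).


f^2 = 8208.36
alpha = 0.11*8208.36/(1+8208.36) + 44*8208.36/(4100+8208.36) + 2.75e-4*8208.36 + 0.003 = 31.714

31.714 dB/km


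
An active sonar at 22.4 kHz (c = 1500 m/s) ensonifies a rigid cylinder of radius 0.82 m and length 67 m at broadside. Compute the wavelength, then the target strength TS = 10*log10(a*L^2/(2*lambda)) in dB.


Step 1: lambda = c/f = 1500/22400 = 0.06696 m
Step 2: TS = 10*log10(a*L^2/(2*lambda)) = 10*log10(0.82*67^2/(2*0.06696)) = 44.39

44.39 dB


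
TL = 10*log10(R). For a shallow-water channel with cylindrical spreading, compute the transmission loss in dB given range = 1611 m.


TL = 10*log10(1611) = 32.07

32.07 dB


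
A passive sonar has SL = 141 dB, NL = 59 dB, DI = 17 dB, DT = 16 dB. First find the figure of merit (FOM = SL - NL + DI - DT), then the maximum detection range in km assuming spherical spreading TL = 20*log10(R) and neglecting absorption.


Step 1: FOM = SL - NL + DI - DT = 141 - 59 + 17 - 16 = 83 dB
Step 2: at max range FOM = TL = 20*log10(R), so R = 10^(83/20) = 14125.38 m = 14.13 km

14.13 km


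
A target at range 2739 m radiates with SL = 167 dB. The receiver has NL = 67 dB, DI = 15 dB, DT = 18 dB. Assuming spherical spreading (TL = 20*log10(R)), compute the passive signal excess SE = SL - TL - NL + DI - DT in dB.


Step 1: TL = 20*log10(2739) = 68.75 dB
Step 2: SE = 167 - 68.75 - 67 + 15 - 18 = 28.25

28.25 dB


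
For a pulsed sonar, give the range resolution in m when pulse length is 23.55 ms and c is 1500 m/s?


17.6625 m


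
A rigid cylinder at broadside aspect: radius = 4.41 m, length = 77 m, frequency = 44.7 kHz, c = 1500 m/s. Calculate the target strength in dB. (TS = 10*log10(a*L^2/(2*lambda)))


lambda = 1500/44700 = 0.03356 m
TS = 10*log10(4.41*77^2/(2*0.03356)) = 55.91

55.91 dB


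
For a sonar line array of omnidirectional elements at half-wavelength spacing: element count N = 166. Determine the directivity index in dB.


DI = 10*log10(166) = 22.2

22.2 dB


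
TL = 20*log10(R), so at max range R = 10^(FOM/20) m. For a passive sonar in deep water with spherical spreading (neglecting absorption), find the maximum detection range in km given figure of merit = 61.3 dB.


1.16 km


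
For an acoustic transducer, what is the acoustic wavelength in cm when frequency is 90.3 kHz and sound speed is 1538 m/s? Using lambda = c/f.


1.7 cm


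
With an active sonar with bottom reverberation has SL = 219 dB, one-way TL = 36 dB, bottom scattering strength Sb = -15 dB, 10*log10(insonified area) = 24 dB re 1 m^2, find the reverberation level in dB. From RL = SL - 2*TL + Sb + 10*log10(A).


RL = SL - 2*TL + Sb + 10*log10(A) = 219 - 2*36 + (-15) + 24 = 156

156 dB


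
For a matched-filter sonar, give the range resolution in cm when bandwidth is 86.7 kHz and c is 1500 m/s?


dR = c/(2*BW) = 1500 / (2 * 86.7e3) = 0.0087 m = 0.87 cm

0.87 cm


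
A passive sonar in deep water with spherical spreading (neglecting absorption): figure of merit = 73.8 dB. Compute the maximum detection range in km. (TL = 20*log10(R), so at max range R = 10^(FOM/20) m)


At max range FOM = TL, so 20*log10(R) = 73.8
R = 10^(73.8/20) = 4897.79 m = 4.9 km

4.9 km


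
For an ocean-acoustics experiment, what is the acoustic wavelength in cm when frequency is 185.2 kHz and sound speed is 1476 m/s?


lambda = c/f = 1476 / 185200 = 0.008 m = 0.8 cm

0.8 cm


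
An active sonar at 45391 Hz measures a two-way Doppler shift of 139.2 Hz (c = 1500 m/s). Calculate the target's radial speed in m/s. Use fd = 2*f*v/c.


2.3 m/s


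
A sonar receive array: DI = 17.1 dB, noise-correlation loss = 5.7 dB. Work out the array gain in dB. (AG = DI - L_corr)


AG = DI - L_corr = 17.1 - 5.7 = 11.4

11.4 dB


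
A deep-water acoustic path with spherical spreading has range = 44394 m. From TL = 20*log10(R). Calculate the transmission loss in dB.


92.95 dB


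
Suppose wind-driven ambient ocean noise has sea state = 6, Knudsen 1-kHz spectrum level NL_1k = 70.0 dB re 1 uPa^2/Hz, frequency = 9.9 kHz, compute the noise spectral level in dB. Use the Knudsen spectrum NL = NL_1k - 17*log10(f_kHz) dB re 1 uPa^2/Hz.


NL = NL_1k - 17*log10(f_kHz) = 70.0 - 17*log10(9.9) = 70.0 - (16.93) = 53.07

53.07 dB


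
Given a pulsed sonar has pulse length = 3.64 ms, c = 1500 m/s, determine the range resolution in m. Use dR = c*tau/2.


dR = c*tau/2 = 1500 * 3.64e-3 / 2 = 2.73

2.73 m


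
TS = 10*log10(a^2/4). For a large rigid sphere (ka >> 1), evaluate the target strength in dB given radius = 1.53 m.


-2.33 dB


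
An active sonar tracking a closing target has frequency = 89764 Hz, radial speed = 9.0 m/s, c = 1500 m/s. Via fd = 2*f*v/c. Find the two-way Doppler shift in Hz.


fd = 2*f*v/c = 2 * 89764 * 9.0 / 1500 = 1077.17

1077.17 Hz


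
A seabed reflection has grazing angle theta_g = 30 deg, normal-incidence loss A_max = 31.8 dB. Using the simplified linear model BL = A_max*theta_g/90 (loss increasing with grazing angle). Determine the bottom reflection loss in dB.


BL = A_max * theta_g / 90 = 31.8 * 30 / 90 = 10.6

10.6 dB


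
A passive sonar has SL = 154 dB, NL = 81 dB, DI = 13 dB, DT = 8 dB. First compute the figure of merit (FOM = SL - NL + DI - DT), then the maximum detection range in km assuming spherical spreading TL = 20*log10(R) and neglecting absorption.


Step 1: FOM = SL - NL + DI - DT = 154 - 81 + 13 - 8 = 78 dB
Step 2: at max range FOM = TL = 20*log10(R), so R = 10^(78/20) = 7943.28 m = 7.94 km

7.94 km


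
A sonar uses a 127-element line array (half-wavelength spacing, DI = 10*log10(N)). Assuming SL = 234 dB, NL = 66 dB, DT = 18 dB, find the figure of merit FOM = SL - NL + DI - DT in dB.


171.04 dB


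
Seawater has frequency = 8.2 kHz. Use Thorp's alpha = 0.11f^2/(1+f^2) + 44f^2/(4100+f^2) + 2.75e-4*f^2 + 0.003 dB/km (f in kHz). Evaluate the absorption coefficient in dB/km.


f^2 = 67.24
alpha = 0.11*67.24/(1+67.24) + 44*67.24/(4100+67.24) + 2.75e-4*67.24 + 0.003 = 0.84

0.84 dB/km


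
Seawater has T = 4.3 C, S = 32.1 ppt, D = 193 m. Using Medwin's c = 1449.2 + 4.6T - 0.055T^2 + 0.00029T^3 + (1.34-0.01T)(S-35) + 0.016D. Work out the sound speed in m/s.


1467.31 m/s


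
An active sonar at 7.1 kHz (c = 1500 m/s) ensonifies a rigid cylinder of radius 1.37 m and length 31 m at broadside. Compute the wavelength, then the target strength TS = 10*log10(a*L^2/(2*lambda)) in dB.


Step 1: lambda = c/f = 1500/7100 = 0.21127 m
Step 2: TS = 10*log10(a*L^2/(2*lambda)) = 10*log10(1.37*31^2/(2*0.21127)) = 34.94

34.94 dB


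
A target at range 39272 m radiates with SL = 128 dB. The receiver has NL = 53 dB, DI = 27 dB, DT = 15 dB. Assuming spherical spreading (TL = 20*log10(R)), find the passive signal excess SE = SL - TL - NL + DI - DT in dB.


-4.88 dB


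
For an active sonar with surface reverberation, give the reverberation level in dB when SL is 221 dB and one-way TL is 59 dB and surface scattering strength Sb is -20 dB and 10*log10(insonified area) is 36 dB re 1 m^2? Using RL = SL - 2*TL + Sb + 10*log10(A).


RL = SL - 2*TL + Sb + 10*log10(A) = 221 - 2*59 + (-20) + 36 = 119

119 dB


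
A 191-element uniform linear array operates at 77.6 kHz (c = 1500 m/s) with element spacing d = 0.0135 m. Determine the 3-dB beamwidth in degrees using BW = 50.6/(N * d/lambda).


Step 1: lambda = 1500/77600 = 0.01933 m
Step 2: d/lambda = 0.0135/0.01933 = 0.6984
Step 3: BW = 50.6/(N * d/lambda) = 50.6/(191 * 0.6984) = 0.38

0.38 deg


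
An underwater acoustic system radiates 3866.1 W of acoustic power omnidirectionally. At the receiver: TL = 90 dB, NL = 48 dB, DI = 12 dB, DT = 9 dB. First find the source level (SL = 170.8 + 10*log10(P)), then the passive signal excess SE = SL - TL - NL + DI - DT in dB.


Step 1: SL = 170.8 + 10*log10(3866.1) = 206.67 dB
Step 2: SE = SL - TL - NL + DI - DT = 206.67 - 90 - 48 + 12 - 9 = 71.67

71.67 dB


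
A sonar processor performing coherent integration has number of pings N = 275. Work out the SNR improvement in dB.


Gain = 10*log10(275) = 24.39

24.39 dB


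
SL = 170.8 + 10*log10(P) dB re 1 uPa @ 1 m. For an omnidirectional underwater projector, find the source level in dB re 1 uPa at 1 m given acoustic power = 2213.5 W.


SL = 170.8 + 10*log10(2213.5) = 170.8 + 33.45 = 204.25

204.25 dB


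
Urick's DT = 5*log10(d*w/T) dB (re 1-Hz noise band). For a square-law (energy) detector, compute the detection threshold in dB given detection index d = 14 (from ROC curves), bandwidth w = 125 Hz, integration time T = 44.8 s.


DT = 5*log10(d*w/T) = 5*log10(14 * 125 / 44.8) = 5*log10(39.06) = 7.96

7.96 dB


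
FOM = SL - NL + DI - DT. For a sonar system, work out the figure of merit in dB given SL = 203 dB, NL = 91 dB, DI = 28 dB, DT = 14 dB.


FOM = SL - NL + DI - DT = 203 - 91 + 28 - 14 = 126

126 dB


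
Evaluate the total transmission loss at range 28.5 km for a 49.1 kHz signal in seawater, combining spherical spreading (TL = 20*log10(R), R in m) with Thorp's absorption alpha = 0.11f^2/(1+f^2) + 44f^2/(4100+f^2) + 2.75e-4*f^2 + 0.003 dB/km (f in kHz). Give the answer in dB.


Step 1 (Thorp): alpha = 0.11*2410.81/(1+2410.81) + 44*2410.81/(4100+2410.81) + 2.75e-4*2410.81 + 0.003 = 17.0682 dB/km
Step 2: TL_spread = 20*log10(28500) = 89.1 dB
Step 3: TL_abs = alpha*R = 17.0682 * 28.5 = 486.44 dB
Step 4: TL_total = 89.1 + 486.44 = 575.54

575.54 dB


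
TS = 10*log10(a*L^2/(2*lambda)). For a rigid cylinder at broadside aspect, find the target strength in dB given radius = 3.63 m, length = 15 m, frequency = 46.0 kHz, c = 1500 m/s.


40.98 dB


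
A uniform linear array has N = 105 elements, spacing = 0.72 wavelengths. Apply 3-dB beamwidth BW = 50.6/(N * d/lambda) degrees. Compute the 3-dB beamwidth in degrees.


BW = 50.6 / (105 * 0.72) = 50.6 / 75.6 = 0.67

0.67 deg


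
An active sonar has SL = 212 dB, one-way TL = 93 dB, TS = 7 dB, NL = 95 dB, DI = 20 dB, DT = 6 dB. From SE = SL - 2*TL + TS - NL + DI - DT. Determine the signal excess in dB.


SE = SL - 2*TL + TS - NL + DI - DT = 212 - 2*93 + (7) - 95 + 20 - 6 = -48

-48 dB


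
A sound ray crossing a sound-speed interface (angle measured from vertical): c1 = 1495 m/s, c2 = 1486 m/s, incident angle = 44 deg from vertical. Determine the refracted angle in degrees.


sin(theta2) = (c2/c1)*sin(theta1) = (1486/1495)*sin(44 deg) = 0.69048
theta2 = arcsin(0.69048) = 43.67

43.67 deg


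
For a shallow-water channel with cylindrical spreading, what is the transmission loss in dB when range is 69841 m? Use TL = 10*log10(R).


TL = 10*log10(69841) = 48.44

48.44 dB


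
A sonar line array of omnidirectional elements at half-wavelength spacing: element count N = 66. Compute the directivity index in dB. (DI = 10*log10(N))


DI = 10*log10(66) = 18.2

18.2 dB


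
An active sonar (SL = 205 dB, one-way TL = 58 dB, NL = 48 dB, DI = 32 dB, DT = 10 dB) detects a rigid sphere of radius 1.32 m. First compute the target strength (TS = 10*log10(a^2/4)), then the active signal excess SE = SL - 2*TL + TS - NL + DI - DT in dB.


Step 1: TS = 10*log10(1.32^2/4) = -3.61 dB
Step 2: SE = SL - 2*TL + TS - NL + DI - DT = 205 - 2*58 + (-3.61) - 48 + 32 - 10 = 59.39

59.39 dB


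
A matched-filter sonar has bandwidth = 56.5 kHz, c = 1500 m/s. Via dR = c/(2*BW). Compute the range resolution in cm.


dR = c/(2*BW) = 1500 / (2 * 56.5e3) = 0.0133 m = 1.33 cm

1.33 cm


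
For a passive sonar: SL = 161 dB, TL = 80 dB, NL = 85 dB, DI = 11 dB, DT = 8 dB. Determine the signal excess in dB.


-1 dB


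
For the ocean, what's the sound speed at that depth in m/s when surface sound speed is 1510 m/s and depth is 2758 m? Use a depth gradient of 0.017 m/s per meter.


c = 1510 + 0.017 * 2758 = 1556.886

1556.886 m/s


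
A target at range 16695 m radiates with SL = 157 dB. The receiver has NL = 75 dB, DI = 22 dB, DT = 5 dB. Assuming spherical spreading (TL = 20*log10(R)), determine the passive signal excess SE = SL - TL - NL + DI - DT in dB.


Step 1: TL = 20*log10(16695) = 84.45 dB
Step 2: SE = 157 - 84.45 - 75 + 22 - 5 = 14.55

14.55 dB


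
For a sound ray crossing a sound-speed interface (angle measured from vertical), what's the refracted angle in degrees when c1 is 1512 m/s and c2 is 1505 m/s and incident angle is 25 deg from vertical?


24.88 deg


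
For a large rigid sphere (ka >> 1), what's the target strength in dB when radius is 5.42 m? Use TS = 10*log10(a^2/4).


TS = 10*log10(5.42^2 / 4) = 10*log10(7.3441) = 8.66

8.66 dB


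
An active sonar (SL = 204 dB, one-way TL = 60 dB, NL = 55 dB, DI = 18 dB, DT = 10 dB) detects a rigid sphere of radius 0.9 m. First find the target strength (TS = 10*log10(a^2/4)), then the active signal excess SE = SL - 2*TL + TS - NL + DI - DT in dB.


Step 1: TS = 10*log10(0.9^2/4) = -6.94 dB
Step 2: SE = SL - 2*TL + TS - NL + DI - DT = 204 - 2*60 + (-6.94) - 55 + 18 - 10 = 30.06

30.06 dB


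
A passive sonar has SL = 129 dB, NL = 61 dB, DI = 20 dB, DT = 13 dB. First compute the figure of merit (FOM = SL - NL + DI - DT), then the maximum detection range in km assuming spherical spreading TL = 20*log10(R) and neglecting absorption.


Step 1: FOM = SL - NL + DI - DT = 129 - 61 + 20 - 13 = 75 dB
Step 2: at max range FOM = TL = 20*log10(R), so R = 10^(75/20) = 5623.41 m = 5.62 km

5.62 km


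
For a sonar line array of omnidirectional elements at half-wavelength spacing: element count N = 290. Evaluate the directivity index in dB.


DI = 10*log10(290) = 24.62

24.62 dB


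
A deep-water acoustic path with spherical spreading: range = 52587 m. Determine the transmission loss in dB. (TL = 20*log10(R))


94.42 dB


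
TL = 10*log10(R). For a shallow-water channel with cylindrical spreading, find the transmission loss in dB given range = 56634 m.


TL = 10*log10(56634) = 47.53

47.53 dB


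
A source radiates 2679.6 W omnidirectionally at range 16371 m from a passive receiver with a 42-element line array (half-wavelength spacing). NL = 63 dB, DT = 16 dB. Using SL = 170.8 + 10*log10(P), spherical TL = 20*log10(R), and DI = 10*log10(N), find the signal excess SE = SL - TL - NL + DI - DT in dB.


58.03 dB


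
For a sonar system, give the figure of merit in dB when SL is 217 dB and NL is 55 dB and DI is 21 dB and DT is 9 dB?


FOM = SL - NL + DI - DT = 217 - 55 + 21 - 9 = 174

174 dB


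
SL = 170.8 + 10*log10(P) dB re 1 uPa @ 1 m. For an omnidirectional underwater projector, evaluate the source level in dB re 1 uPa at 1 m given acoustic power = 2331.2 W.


204.48 dB


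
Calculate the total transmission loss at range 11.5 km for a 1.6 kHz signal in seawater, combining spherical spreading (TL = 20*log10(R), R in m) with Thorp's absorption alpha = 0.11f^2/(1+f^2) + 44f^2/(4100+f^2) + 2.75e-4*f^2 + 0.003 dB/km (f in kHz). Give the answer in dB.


Step 1 (Thorp): alpha = 0.11*2.56/(1+2.56) + 44*2.56/(4100+2.56) + 2.75e-4*2.56 + 0.003 = 0.1103 dB/km
Step 2: TL_spread = 20*log10(11500) = 81.21 dB
Step 3: TL_abs = alpha*R = 0.1103 * 11.5 = 1.27 dB
Step 4: TL_total = 81.21 + 1.27 = 82.48

82.48 dB


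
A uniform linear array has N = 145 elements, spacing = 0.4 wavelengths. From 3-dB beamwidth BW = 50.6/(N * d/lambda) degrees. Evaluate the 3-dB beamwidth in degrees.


0.87 deg


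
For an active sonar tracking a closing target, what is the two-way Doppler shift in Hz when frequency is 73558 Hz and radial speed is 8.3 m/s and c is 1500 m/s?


814.04 Hz


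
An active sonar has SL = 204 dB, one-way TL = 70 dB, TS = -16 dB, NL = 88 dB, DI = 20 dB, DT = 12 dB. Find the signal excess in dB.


-32 dB


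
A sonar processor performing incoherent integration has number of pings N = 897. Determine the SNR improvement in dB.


Gain = 5*log10(897) = 14.76

14.76 dB


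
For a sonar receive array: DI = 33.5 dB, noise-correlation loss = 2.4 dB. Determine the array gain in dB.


31.1 dB


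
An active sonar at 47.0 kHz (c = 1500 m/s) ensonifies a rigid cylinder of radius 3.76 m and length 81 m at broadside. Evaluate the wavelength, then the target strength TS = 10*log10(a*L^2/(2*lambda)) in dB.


Step 1: lambda = c/f = 1500/47000 = 0.03191 m
Step 2: TS = 10*log10(a*L^2/(2*lambda)) = 10*log10(3.76*81^2/(2*0.03191)) = 55.87

55.87 dB


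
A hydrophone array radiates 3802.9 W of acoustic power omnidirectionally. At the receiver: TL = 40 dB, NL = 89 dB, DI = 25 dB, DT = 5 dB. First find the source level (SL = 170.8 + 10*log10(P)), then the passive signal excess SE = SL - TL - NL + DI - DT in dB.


Step 1: SL = 170.8 + 10*log10(3802.9) = 206.6 dB
Step 2: SE = SL - TL - NL + DI - DT = 206.6 - 40 - 89 + 25 - 5 = 97.6

97.6 dB


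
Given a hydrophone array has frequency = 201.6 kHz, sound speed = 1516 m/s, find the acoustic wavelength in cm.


0.75 cm


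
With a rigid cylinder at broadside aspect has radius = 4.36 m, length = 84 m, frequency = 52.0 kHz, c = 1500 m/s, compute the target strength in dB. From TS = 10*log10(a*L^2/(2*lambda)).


lambda = 1500/52000 = 0.02885 m
TS = 10*log10(4.36*84^2/(2*0.02885)) = 57.27

57.27 dB


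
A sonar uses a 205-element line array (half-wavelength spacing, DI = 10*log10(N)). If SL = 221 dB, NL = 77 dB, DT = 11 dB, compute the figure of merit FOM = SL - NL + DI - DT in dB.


Step 1: DI = 10*log10(205) = 23.12 dB
Step 2: FOM = SL - NL + DI - DT = 221 - 77 + 23.12 - 11 = 156.12

156.12 dB


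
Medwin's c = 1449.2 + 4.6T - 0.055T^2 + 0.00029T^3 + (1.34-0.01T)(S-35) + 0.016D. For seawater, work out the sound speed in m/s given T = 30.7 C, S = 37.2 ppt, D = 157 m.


c = 1449.2 + 4.6*30.7 - 0.055*30.7^2 + 0.00029*30.7^3 + (1.34 - 0.01*30.7)*(37.2 - 35) + 0.016*157 = 1551.76

1551.76 m/s


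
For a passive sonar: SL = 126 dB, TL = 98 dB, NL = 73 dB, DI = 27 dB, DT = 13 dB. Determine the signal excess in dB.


SE = SL - TL - NL + DI - DT = 126 - 98 - 73 + 27 - 13 = -31

-31 dB


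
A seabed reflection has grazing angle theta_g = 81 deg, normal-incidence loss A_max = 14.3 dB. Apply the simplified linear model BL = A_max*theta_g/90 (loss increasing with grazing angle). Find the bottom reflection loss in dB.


BL = A_max * theta_g / 90 = 14.3 * 81 / 90 = 12.87

12.87 dB


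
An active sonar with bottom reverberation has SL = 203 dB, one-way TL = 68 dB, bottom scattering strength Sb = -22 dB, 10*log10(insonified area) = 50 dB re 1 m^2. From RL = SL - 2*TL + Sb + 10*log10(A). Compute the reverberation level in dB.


95 dB


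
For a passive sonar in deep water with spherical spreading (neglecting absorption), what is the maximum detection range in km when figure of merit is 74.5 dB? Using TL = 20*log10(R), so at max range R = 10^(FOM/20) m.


At max range FOM = TL, so 20*log10(R) = 74.5
R = 10^(74.5/20) = 5308.84 m = 5.31 km

5.31 km


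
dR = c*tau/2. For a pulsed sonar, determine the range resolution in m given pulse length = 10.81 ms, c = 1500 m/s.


8.1075 m


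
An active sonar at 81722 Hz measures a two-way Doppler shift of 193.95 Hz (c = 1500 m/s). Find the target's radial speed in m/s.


From fd = 2*f*v/c, v = c*fd/(2*f) = 1500 * 193.95 / (2*81722) = 1.78

1.78 m/s


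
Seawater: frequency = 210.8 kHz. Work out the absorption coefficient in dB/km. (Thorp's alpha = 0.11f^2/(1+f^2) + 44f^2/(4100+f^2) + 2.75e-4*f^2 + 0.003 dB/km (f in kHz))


f^2 = 44436.64
alpha = 0.11*44436.64/(1+44436.64) + 44*44436.64/(4100+44436.64) + 2.75e-4*44436.64 + 0.003 = 52.616

52.616 dB/km


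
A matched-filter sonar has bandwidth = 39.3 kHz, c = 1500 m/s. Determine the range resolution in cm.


dR = c/(2*BW) = 1500 / (2 * 39.3e3) = 0.0191 m = 1.91 cm

1.91 cm


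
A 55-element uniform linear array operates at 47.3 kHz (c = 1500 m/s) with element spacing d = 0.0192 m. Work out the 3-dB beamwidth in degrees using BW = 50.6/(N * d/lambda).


Step 1: lambda = 1500/47300 = 0.03171 m
Step 2: d/lambda = 0.0192/0.03171 = 0.6055
Step 3: BW = 50.6/(N * d/lambda) = 50.6/(55 * 0.6055) = 1.52

1.52 deg


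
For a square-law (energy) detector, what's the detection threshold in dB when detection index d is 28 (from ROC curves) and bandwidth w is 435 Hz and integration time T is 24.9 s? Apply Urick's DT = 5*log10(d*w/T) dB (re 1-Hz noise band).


DT = 5*log10(d*w/T) = 5*log10(28 * 435 / 24.9) = 5*log10(489.16) = 13.45

13.45 dB


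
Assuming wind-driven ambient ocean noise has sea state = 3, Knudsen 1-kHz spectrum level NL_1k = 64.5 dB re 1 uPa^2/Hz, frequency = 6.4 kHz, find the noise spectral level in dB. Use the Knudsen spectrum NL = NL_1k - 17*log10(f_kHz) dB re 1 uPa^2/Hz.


NL = NL_1k - 17*log10(f_kHz) = 64.5 - 17*log10(6.4) = 64.5 - (13.71) = 50.79

50.79 dB


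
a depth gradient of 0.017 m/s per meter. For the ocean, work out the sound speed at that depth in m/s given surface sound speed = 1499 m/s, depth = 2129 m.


c = 1499 + 0.017 * 2129 = 1535.193

1535.193 m/s


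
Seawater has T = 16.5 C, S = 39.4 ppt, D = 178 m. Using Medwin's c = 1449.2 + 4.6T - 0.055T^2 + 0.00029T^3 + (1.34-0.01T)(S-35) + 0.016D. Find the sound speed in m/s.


c = 1449.2 + 4.6*16.5 - 0.055*16.5^2 + 0.00029*16.5^3 + (1.34 - 0.01*16.5)*(39.4 - 35) + 0.016*178 = 1519.45

1519.45 m/s


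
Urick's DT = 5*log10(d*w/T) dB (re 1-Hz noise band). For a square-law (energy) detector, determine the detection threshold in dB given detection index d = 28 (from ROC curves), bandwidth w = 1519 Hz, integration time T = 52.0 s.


DT = 5*log10(d*w/T) = 5*log10(28 * 1519 / 52.0) = 5*log10(817.92) = 14.56

14.56 dB


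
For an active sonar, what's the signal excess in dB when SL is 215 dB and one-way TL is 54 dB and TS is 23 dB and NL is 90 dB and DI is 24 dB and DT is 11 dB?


53 dB


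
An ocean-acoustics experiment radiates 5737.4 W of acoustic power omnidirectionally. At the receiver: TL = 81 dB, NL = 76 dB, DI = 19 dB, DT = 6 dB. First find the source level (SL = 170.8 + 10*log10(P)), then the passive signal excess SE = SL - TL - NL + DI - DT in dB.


Step 1: SL = 170.8 + 10*log10(5737.4) = 208.39 dB
Step 2: SE = SL - TL - NL + DI - DT = 208.39 - 81 - 76 + 19 - 6 = 64.39

64.39 dB


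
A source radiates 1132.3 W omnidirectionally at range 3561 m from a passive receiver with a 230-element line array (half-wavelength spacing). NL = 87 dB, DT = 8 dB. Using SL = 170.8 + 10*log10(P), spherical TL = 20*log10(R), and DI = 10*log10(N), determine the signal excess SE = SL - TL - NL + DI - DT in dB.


Step 1: SL = 170.8 + 10*log10(1132.3) = 201.34 dB
Step 2: TL = 20*log10(3561) = 71.03 dB
Step 3: DI = 10*log10(230) = 23.62 dB
Step 4: SE = SL - TL - NL + DI - DT = 201.34 - 71.03 - 87 + 23.62 - 8 = 58.93

58.93 dB


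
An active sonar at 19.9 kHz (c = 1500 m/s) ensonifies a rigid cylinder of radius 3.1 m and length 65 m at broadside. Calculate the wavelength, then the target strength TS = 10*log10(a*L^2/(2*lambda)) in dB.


Step 1: lambda = c/f = 1500/19900 = 0.07538 m
Step 2: TS = 10*log10(a*L^2/(2*lambda)) = 10*log10(3.1*65^2/(2*0.07538)) = 49.39

49.39 dB


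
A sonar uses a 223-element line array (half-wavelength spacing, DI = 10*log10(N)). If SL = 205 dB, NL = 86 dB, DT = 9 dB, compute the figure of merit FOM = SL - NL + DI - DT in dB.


Step 1: DI = 10*log10(223) = 23.48 dB
Step 2: FOM = SL - NL + DI - DT = 205 - 86 + 23.48 - 9 = 133.48

133.48 dB


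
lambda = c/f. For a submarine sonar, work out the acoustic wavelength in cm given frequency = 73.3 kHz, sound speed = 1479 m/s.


lambda = c/f = 1479 / 73300 = 0.0202 m = 2.02 cm

2.02 cm


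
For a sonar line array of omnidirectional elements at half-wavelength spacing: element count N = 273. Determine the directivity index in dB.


DI = 10*log10(273) = 24.36

24.36 dB


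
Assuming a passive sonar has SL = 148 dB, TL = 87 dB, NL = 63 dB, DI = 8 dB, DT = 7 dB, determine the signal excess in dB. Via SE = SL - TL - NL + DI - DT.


SE = SL - TL - NL + DI - DT = 148 - 87 - 63 + 8 - 7 = -1

-1 dB


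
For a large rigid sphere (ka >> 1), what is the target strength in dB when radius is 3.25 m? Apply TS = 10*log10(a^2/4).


TS = 10*log10(3.25^2 / 4) = 10*log10(2.640625) = 4.22

4.22 dB


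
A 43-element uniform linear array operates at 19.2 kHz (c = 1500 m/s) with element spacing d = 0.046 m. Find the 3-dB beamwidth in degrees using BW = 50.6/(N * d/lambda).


2.0 deg


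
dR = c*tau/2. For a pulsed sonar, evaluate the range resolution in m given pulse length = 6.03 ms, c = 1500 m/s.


4.5225 m


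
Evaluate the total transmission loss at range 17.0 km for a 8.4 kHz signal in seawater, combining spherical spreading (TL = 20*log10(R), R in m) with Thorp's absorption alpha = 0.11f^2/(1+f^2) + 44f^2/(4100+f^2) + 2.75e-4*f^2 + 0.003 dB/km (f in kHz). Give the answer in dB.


Step 1 (Thorp): alpha = 0.11*70.56/(1+70.56) + 44*70.56/(4100+70.56) + 2.75e-4*70.56 + 0.003 = 0.8753 dB/km
Step 2: TL_spread = 20*log10(17000) = 84.61 dB
Step 3: TL_abs = alpha*R = 0.8753 * 17.0 = 14.88 dB
Step 4: TL_total = 84.61 + 14.88 = 99.49

99.49 dB


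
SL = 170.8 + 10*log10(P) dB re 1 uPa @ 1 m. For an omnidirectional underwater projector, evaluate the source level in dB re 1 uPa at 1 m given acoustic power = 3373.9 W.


SL = 170.8 + 10*log10(3373.9) = 170.8 + 35.28 = 206.08

206.08 dB


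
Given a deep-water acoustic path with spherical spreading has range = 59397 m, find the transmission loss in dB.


95.48 dB


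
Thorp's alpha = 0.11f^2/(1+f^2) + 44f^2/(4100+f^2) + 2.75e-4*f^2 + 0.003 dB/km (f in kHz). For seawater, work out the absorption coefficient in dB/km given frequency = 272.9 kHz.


f^2 = 74474.41
alpha = 0.11*74474.41/(1+74474.41) + 44*74474.41/(4100+74474.41) + 2.75e-4*74474.41 + 0.003 = 62.298

62.298 dB/km


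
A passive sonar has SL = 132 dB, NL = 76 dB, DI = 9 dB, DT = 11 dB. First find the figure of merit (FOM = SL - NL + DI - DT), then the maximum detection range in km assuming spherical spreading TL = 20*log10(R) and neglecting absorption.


Step 1: FOM = SL - NL + DI - DT = 132 - 76 + 9 - 11 = 54 dB
Step 2: at max range FOM = TL = 20*log10(R), so R = 10^(54/20) = 501.19 m = 0.5 km

0.5 km


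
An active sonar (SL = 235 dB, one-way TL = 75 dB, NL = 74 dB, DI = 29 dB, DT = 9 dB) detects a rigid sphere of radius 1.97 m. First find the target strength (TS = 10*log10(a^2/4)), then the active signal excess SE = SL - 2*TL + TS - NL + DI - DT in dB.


Step 1: TS = 10*log10(1.97^2/4) = -0.13 dB
Step 2: SE = SL - 2*TL + TS - NL + DI - DT = 235 - 2*75 + (-0.13) - 74 + 29 - 9 = 30.87

30.87 dB


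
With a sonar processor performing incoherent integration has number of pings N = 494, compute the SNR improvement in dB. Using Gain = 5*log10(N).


Gain = 5*log10(494) = 13.47

13.47 dB


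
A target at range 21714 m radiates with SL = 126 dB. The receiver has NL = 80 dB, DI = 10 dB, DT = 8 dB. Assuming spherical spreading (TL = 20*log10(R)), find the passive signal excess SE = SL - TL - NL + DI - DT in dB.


Step 1: TL = 20*log10(21714) = 86.73 dB
Step 2: SE = 126 - 86.73 - 80 + 10 - 8 = -38.73

-38.73 dB


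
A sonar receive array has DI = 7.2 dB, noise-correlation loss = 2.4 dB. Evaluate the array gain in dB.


AG = DI - L_corr = 7.2 - 2.4 = 4.8

4.8 dB


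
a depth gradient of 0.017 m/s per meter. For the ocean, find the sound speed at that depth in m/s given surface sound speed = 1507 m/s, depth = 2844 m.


1555.348 m/s


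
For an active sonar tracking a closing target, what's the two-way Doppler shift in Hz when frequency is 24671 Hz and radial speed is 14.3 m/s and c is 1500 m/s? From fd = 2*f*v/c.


fd = 2*f*v/c = 2 * 24671 * 14.3 / 1500 = 470.39

470.39 Hz


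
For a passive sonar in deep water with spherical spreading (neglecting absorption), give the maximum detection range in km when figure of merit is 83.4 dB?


At max range FOM = TL, so 20*log10(R) = 83.4
R = 10^(83.4/20) = 14791.08 m = 14.79 km

14.79 km


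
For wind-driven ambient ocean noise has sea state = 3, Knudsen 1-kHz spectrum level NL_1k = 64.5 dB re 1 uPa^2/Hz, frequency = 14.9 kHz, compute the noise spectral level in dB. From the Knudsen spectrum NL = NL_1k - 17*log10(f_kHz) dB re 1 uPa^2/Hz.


NL = NL_1k - 17*log10(f_kHz) = 64.5 - 17*log10(14.9) = 64.5 - (19.94) = 44.56

44.56 dB


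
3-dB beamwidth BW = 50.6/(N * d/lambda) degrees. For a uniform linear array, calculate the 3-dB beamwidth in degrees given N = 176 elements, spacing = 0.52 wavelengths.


BW = 50.6 / (176 * 0.52) = 50.6 / 91.52 = 0.55

0.55 deg


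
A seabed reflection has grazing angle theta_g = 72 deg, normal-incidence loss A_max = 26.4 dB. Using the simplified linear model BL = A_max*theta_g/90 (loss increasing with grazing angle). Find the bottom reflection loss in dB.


21.12 dB


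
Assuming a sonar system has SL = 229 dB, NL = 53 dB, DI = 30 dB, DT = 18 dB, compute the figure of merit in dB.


FOM = SL - NL + DI - DT = 229 - 53 + 30 - 18 = 188

188 dB


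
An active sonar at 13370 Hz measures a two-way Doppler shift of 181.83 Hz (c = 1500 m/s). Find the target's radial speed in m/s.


From fd = 2*f*v/c, v = c*fd/(2*f) = 1500 * 181.83 / (2*13370) = 10.2

10.2 m/s


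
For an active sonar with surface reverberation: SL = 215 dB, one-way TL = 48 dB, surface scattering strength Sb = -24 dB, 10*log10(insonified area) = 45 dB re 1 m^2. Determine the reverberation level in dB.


RL = SL - 2*TL + Sb + 10*log10(A) = 215 - 2*48 + (-24) + 45 = 140

140 dB


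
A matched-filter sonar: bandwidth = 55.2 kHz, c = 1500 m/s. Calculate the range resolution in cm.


dR = c/(2*BW) = 1500 / (2 * 55.2e3) = 0.0136 m = 1.36 cm

1.36 cm


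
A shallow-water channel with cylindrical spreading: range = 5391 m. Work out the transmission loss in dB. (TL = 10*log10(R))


TL = 10*log10(5391) = 37.32

37.32 dB


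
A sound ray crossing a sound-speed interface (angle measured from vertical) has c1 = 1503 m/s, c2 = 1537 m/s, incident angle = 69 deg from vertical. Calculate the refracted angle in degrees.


72.69 deg


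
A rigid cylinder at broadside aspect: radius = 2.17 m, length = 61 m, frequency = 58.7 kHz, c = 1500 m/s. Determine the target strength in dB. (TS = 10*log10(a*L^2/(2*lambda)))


51.99 dB


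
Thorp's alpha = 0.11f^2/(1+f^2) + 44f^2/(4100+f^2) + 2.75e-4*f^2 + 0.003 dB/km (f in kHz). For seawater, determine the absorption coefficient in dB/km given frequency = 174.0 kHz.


f^2 = 30276.0
alpha = 0.11*30276.0/(1+30276.0) + 44*30276.0/(4100+30276.0) + 2.75e-4*30276.0 + 0.003 = 47.191

47.191 dB/km


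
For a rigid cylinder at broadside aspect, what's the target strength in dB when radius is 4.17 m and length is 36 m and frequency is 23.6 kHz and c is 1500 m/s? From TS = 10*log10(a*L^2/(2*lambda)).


lambda = 1500/23600 = 0.06356 m
TS = 10*log10(4.17*36^2/(2*0.06356)) = 46.29

46.29 dB


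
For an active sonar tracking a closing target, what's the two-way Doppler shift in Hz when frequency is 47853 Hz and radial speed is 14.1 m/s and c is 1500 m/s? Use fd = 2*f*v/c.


fd = 2*f*v/c = 2 * 47853 * 14.1 / 1500 = 899.64

899.64 Hz


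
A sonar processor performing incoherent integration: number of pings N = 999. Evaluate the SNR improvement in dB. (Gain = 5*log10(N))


Gain = 5*log10(999) = 15.0

15.0 dB


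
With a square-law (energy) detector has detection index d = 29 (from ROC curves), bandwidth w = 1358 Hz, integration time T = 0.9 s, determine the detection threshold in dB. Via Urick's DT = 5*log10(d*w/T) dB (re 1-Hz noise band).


23.21 dB


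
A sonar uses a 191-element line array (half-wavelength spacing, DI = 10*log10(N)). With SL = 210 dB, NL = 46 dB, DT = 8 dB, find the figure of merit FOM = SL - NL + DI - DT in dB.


178.81 dB


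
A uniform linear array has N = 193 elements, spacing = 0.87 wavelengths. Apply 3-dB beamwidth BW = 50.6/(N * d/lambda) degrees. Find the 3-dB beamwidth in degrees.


BW = 50.6 / (193 * 0.87) = 50.6 / 167.91 = 0.3

0.3 deg


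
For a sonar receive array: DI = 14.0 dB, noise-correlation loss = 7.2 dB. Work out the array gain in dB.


6.8 dB


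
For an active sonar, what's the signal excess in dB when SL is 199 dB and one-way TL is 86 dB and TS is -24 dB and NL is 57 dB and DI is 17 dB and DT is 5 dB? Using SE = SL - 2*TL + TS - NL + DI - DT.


-42 dB


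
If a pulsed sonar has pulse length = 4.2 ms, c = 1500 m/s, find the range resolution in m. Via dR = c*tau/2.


3.15 m


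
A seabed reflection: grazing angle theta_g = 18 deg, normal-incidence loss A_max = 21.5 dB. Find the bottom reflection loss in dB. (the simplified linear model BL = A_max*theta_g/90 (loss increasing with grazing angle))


BL = A_max * theta_g / 90 = 21.5 * 18 / 90 = 4.3

4.3 dB


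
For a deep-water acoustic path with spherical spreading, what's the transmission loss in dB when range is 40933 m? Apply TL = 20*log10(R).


92.24 dB


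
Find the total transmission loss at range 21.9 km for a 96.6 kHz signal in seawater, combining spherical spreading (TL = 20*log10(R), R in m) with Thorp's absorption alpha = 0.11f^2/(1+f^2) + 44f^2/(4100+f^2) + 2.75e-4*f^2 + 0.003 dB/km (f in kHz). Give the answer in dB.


Step 1 (Thorp): alpha = 0.11*9331.56/(1+9331.56) + 44*9331.56/(4100+9331.56) + 2.75e-4*9331.56 + 0.003 = 33.2481 dB/km
Step 2: TL_spread = 20*log10(21900) = 86.81 dB
Step 3: TL_abs = alpha*R = 33.2481 * 21.9 = 728.13 dB
Step 4: TL_total = 86.81 + 728.13 = 814.94

814.94 dB


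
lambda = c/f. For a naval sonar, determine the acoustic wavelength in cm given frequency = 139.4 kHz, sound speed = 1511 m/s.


lambda = c/f = 1511 / 139400 = 0.0108 m = 1.08 cm

1.08 cm


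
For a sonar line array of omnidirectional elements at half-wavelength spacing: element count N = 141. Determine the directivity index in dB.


DI = 10*log10(141) = 21.49

21.49 dB


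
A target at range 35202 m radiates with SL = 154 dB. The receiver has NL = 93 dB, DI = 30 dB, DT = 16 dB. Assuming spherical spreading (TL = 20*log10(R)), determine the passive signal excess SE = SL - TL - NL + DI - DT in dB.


-15.93 dB


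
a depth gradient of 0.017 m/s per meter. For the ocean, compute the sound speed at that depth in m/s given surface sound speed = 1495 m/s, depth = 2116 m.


c = 1495 + 0.017 * 2116 = 1530.972

1530.972 m/s


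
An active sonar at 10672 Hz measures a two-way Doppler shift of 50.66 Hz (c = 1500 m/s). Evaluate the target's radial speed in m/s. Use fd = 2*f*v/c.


From fd = 2*f*v/c, v = c*fd/(2*f) = 1500 * 50.66 / (2*10672) = 3.56

3.56 m/s


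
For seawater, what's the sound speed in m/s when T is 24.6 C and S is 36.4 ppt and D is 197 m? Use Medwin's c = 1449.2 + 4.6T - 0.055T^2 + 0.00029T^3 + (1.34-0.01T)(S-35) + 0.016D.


1538.08 m/s


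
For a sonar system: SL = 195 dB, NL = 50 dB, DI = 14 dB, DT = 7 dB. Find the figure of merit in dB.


FOM = SL - NL + DI - DT = 195 - 50 + 14 - 7 = 152

152 dB


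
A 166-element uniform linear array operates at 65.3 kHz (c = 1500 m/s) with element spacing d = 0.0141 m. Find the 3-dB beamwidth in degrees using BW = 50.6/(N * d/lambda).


0.5 deg


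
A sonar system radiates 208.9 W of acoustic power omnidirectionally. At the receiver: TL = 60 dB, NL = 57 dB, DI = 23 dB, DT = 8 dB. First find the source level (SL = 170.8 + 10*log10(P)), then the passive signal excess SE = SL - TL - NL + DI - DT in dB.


Step 1: SL = 170.8 + 10*log10(208.9) = 194.0 dB
Step 2: SE = SL - TL - NL + DI - DT = 194.0 - 60 - 57 + 23 - 8 = 92.0

92.0 dB


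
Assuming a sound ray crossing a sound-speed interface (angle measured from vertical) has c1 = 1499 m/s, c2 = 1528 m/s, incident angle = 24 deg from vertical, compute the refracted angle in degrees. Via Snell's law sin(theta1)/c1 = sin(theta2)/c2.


sin(theta2) = (c2/c1)*sin(theta1) = (1528/1499)*sin(24 deg) = 0.41461
theta2 = arcsin(0.41461) = 24.49

24.49 deg


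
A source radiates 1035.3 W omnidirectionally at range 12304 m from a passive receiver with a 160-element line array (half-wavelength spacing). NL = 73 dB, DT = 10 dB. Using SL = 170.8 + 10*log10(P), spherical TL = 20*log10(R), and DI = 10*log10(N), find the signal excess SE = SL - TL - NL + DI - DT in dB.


Step 1: SL = 170.8 + 10*log10(1035.3) = 200.95 dB
Step 2: TL = 20*log10(12304) = 81.8 dB
Step 3: DI = 10*log10(160) = 22.04 dB
Step 4: SE = SL - TL - NL + DI - DT = 200.95 - 81.8 - 73 + 22.04 - 10 = 58.19

58.19 dB
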